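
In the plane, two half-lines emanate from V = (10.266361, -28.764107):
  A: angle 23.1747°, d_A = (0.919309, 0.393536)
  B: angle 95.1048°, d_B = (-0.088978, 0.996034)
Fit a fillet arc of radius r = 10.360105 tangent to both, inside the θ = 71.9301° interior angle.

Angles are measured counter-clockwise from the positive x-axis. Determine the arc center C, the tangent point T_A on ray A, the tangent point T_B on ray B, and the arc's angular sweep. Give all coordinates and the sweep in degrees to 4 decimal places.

center=(19.3150,-13.6212) T_A=(23.3920,-23.1453) T_B=(8.9960,-14.5430) sweep=108.0699

bisector direction at 59.1397° = (0.512946,0.858421)
center distance |VC| = r/sin(θ/2) = 10.360105/sin(35.9650°) = 17.640477
C = V + |VC|·bis = (19.3150,-13.6212)
T_A = V + ((C−V)·d_A)·d_A = V + 14.2778·d_A = (23.3920,-23.1453)
T_B = V + ((C−V)·d_B)·d_B = V + 14.2778·d_B = (8.9960,-14.5430)
sweep = 180° − θ = 108.0699°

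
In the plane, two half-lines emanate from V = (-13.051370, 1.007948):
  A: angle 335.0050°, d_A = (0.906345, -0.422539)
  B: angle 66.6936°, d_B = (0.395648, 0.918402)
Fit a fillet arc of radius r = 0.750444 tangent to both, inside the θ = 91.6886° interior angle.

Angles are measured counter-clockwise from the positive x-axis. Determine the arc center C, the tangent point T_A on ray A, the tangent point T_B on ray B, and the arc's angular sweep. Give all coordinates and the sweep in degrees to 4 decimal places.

center=(-12.0739,1.3802) T_A=(-12.3910,0.7001) T_B=(-12.7631,1.6771) sweep=88.3114

bisector direction at 20.8493° = (0.934520,0.355911)
center distance |VC| = r/sin(θ/2) = 0.750444/sin(45.8443°) = 1.045989
C = V + |VC|·bis = (-12.0739,1.3802)
T_A = V + ((C−V)·d_A)·d_A = V + 0.7286·d_A = (-12.3910,0.7001)
T_B = V + ((C−V)·d_B)·d_B = V + 0.7286·d_B = (-12.7631,1.6771)
sweep = 180° − θ = 88.3114°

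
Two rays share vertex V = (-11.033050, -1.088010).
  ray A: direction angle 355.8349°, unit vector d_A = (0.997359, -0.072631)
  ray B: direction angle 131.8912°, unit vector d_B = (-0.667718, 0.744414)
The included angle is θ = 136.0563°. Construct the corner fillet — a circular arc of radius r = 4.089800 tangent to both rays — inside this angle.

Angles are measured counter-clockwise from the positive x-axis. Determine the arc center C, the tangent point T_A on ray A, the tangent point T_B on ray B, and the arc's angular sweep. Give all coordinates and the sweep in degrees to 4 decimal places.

bisector direction at 63.8630° = (0.440518,0.897744)
center distance |VC| = r/sin(θ/2) = 4.089800/sin(68.0281°) = 4.410117
C = V + |VC|·bis = (-9.0903,2.8711)
T_A = V + ((C−V)·d_A)·d_A = V + 1.6500·d_A = (-9.3874,-1.2079)
T_B = V + ((C−V)·d_B)·d_B = V + 1.6500·d_B = (-12.1348,0.1403)
sweep = 180° − θ = 43.9437°

center=(-9.0903,2.8711) T_A=(-9.3874,-1.2079) T_B=(-12.1348,0.1403) sweep=43.9437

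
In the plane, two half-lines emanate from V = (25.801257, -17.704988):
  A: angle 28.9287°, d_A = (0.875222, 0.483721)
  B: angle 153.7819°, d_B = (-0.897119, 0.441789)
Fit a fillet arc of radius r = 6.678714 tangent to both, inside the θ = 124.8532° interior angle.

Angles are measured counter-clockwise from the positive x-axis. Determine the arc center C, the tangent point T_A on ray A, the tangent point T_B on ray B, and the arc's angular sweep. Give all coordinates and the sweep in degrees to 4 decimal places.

bisector direction at 91.3553° = (-0.023652,0.999720)
center distance |VC| = r/sin(θ/2) = 6.678714/sin(62.4266°) = 7.534492
C = V + |VC|·bis = (25.6230,-10.1726)
T_A = V + ((C−V)·d_A)·d_A = V + 3.4876·d_A = (28.8537,-16.0180)
T_B = V + ((C−V)·d_B)·d_B = V + 3.4876·d_B = (22.6725,-16.1642)
sweep = 180° − θ = 55.1468°

center=(25.6230,-10.1726) T_A=(28.8537,-16.0180) T_B=(22.6725,-16.1642) sweep=55.1468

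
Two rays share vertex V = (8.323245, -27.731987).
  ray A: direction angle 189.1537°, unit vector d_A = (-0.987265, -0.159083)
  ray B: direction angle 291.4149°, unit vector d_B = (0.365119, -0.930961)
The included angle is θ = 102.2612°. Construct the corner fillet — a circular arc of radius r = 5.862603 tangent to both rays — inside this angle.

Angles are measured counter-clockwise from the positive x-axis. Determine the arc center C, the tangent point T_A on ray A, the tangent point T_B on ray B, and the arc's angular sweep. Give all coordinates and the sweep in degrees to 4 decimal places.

center=(4.5907,-34.2717) T_A=(3.6581,-28.4837) T_B=(10.0486,-32.1311) sweep=77.7388

bisector direction at 240.2843° = (-0.495697,-0.868496)
center distance |VC| = r/sin(θ/2) = 5.862603/sin(51.1306°) = 7.529881
C = V + |VC|·bis = (4.5907,-34.2717)
T_A = V + ((C−V)·d_A)·d_A = V + 4.7254·d_A = (3.6581,-28.4837)
T_B = V + ((C−V)·d_B)·d_B = V + 4.7254·d_B = (10.0486,-32.1311)
sweep = 180° − θ = 77.7388°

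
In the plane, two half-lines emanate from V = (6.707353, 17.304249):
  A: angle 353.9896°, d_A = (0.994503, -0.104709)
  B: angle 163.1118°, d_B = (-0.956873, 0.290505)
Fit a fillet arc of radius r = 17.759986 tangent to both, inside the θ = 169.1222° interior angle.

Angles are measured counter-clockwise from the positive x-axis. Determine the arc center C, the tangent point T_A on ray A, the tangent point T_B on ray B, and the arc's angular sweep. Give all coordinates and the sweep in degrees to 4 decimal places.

center=(10.2487,34.7895) T_A=(8.3890,17.1272) T_B=(5.0893,17.7955) sweep=10.8778

bisector direction at 78.5507° = (0.198501,0.980101)
center distance |VC| = r/sin(θ/2) = 17.759986/sin(84.5611°) = 17.840306
C = V + |VC|·bis = (10.2487,34.7895)
T_A = V + ((C−V)·d_A)·d_A = V + 1.6910·d_A = (8.3890,17.1272)
T_B = V + ((C−V)·d_B)·d_B = V + 1.6910·d_B = (5.0893,17.7955)
sweep = 180° − θ = 10.8778°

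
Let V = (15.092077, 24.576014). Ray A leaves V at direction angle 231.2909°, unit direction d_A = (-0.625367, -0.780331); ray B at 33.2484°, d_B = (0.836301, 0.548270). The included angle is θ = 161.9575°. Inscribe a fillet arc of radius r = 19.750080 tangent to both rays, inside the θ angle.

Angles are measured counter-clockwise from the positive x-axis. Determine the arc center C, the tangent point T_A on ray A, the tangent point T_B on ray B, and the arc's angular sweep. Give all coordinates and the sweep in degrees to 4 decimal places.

bisector direction at 312.2697° = (0.672621,-0.739987)
center distance |VC| = r/sin(θ/2) = 19.750080/sin(80.9788°) = 19.997443
C = V + |VC|·bis = (28.5428,9.7782)
T_A = V + ((C−V)·d_A)·d_A = V + 3.1356·d_A = (13.1312,22.1292)
T_B = V + ((C−V)·d_B)·d_B = V + 3.1356·d_B = (17.7144,26.2952)
sweep = 180° − θ = 18.0425°

center=(28.5428,9.7782) T_A=(13.1312,22.1292) T_B=(17.7144,26.2952) sweep=18.0425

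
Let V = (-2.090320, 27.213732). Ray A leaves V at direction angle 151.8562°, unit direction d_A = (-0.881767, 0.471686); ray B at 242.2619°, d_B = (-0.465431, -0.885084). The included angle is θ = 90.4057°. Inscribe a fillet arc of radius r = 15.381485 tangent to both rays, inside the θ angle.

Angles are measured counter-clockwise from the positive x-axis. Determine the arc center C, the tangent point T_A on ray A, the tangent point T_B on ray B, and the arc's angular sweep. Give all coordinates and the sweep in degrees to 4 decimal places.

bisector direction at 197.0591° = (-0.956003,-0.293357)
center distance |VC| = r/sin(θ/2) = 15.381485/sin(45.2028°) = 21.676099
C = V + |VC|·bis = (-22.8127,20.8549)
T_A = V + ((C−V)·d_A)·d_A = V + 15.2730·d_A = (-15.5575,34.4178)
T_B = V + ((C−V)·d_B)·d_B = V + 15.2730·d_B = (-9.1988,13.6959)
sweep = 180° − θ = 89.5943°

center=(-22.8127,20.8549) T_A=(-15.5575,34.4178) T_B=(-9.1988,13.6959) sweep=89.5943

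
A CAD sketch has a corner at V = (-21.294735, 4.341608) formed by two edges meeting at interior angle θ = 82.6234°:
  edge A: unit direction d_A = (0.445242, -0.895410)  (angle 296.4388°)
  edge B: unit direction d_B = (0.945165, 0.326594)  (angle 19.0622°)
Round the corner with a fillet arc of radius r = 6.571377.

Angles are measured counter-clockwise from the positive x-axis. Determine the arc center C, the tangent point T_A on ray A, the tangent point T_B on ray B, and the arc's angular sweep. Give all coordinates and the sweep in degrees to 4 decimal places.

center=(-12.0816,0.5725) T_A=(-17.9657,-2.3533) T_B=(-14.2278,6.7835) sweep=97.3766

bisector direction at 337.7505° = (0.925544,-0.378641)
center distance |VC| = r/sin(θ/2) = 6.571377/sin(41.3117°) = 9.954293
C = V + |VC|·bis = (-12.0816,0.5725)
T_A = V + ((C−V)·d_A)·d_A = V + 7.4770·d_A = (-17.9657,-2.3533)
T_B = V + ((C−V)·d_B)·d_B = V + 7.4770·d_B = (-14.2278,6.7835)
sweep = 180° − θ = 97.3766°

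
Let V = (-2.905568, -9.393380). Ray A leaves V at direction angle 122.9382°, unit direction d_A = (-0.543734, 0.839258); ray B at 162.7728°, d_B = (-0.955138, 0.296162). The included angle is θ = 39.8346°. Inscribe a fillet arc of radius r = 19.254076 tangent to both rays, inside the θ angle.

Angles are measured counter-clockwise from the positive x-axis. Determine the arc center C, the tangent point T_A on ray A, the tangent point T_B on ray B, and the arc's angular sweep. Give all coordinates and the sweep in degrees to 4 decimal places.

bisector direction at 142.8555° = (-0.797115,0.603827)
center distance |VC| = r/sin(θ/2) = 19.254076/sin(19.9173°) = 56.519348
C = V + |VC|·bis = (-47.9580,24.7345)
T_A = V + ((C−V)·d_A)·d_A = V + 53.1387·d_A = (-31.7989,35.2036)
T_B = V + ((C−V)·d_B)·d_B = V + 53.1387·d_B = (-53.6603,6.3442)
sweep = 180° − θ = 140.1654°

center=(-47.9580,24.7345) T_A=(-31.7989,35.2036) T_B=(-53.6603,6.3442) sweep=140.1654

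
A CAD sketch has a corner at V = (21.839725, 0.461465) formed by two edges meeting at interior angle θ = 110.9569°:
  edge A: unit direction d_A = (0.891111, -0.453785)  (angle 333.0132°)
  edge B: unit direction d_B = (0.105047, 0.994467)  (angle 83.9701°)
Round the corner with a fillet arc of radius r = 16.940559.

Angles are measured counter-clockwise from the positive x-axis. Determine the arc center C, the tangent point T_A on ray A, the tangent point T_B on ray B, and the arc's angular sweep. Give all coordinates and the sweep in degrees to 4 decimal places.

center=(39.9106,10.2697) T_A=(32.2232,-4.8262) T_B=(23.0638,12.0493) sweep=69.0431

bisector direction at 28.4916° = (0.878887,0.477031)
center distance |VC| = r/sin(θ/2) = 16.940559/sin(55.4785°) = 20.561099
C = V + |VC|·bis = (39.9106,10.2697)
T_A = V + ((C−V)·d_A)·d_A = V + 11.6523·d_A = (32.2232,-4.8262)
T_B = V + ((C−V)·d_B)·d_B = V + 11.6523·d_B = (23.0638,12.0493)
sweep = 180° − θ = 69.0431°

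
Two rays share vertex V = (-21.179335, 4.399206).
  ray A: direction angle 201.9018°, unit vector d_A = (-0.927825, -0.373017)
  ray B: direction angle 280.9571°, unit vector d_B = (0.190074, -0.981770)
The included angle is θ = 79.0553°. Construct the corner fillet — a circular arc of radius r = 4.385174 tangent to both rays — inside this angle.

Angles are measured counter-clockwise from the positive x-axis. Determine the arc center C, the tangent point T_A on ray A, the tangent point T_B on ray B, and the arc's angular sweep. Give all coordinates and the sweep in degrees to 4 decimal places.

center=(-24.4744,-1.6518) T_A=(-26.1102,2.4168) T_B=(-20.1692,-0.8183) sweep=100.9447

bisector direction at 241.4295° = (-0.478241,-0.878229)
center distance |VC| = r/sin(θ/2) = 4.385174/sin(39.5277°) = 6.890047
C = V + |VC|·bis = (-24.4744,-1.6518)
T_A = V + ((C−V)·d_A)·d_A = V + 5.3144·d_A = (-26.1102,2.4168)
T_B = V + ((C−V)·d_B)·d_B = V + 5.3144·d_B = (-20.1692,-0.8183)
sweep = 180° − θ = 100.9447°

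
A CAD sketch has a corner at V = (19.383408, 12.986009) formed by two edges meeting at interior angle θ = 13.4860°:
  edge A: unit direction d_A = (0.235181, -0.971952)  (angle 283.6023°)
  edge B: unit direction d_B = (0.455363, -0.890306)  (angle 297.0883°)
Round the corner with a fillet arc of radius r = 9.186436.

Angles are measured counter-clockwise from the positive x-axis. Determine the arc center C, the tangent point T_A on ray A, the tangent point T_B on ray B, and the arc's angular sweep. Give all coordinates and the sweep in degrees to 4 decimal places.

bisector direction at 290.3453° = (0.347677,-0.937614)
center distance |VC| = r/sin(θ/2) = 9.186436/sin(6.7430°) = 78.238319
C = V + |VC|·bis = (46.5851,-60.3714)
T_A = V + ((C−V)·d_A)·d_A = V + 77.6971·d_A = (37.6563,-62.5318)
T_B = V + ((C−V)·d_B)·d_B = V + 77.6971·d_B = (54.7638,-56.1882)
sweep = 180° − θ = 166.5140°

center=(46.5851,-60.3714) T_A=(37.6563,-62.5318) T_B=(54.7638,-56.1882) sweep=166.5140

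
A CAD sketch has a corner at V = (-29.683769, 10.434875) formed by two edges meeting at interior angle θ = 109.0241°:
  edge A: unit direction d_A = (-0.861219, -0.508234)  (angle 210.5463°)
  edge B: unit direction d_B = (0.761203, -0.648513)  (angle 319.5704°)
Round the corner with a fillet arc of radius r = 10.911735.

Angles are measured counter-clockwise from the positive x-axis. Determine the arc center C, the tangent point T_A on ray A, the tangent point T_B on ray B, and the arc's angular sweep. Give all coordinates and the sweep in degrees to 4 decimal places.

center=(-30.8382,-2.9165) T_A=(-36.3839,6.4809) T_B=(-23.7618,5.3896) sweep=70.9759

bisector direction at 265.0584° = (-0.086141,-0.996283)
center distance |VC| = r/sin(θ/2) = 10.911735/sin(54.5121°) = 13.401168
C = V + |VC|·bis = (-30.8382,-2.9165)
T_A = V + ((C−V)·d_A)·d_A = V + 7.7798·d_A = (-36.3839,6.4809)
T_B = V + ((C−V)·d_B)·d_B = V + 7.7798·d_B = (-23.7618,5.3896)
sweep = 180° − θ = 70.9759°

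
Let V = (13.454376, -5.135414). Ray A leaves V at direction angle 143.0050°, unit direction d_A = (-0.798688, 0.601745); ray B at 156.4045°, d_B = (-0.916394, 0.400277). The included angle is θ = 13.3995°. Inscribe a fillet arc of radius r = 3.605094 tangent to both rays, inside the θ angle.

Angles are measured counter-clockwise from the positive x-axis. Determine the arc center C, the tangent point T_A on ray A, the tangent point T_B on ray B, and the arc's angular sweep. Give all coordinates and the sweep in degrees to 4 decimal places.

bisector direction at 149.7048° = (-0.863437,0.504456)
center distance |VC| = r/sin(θ/2) = 3.605094/sin(6.6997°) = 30.900875
C = V + |VC|·bis = (-13.2266,10.4527)
T_A = V + ((C−V)·d_A)·d_A = V + 30.6899·d_A = (-11.0572,13.3321)
T_B = V + ((C−V)·d_B)·d_B = V + 30.6899·d_B = (-14.6696,7.1490)
sweep = 180° − θ = 166.6005°

center=(-13.2266,10.4527) T_A=(-11.0572,13.3321) T_B=(-14.6696,7.1490) sweep=166.6005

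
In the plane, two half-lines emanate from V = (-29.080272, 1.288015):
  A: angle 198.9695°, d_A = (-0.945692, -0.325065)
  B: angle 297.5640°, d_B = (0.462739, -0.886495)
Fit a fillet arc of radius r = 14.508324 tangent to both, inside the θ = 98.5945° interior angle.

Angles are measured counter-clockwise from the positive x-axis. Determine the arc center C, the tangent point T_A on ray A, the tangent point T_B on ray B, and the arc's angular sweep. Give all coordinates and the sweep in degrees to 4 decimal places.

center=(-36.1667,-16.4893) T_A=(-40.8828,-2.7689) T_B=(-23.3051,-9.7757) sweep=81.4055

bisector direction at 248.2668° = (-0.370286,-0.928918)
center distance |VC| = r/sin(θ/2) = 14.508324/sin(49.2972°) = 19.137668
C = V + |VC|·bis = (-36.1667,-16.4893)
T_A = V + ((C−V)·d_A)·d_A = V + 12.4803·d_A = (-40.8828,-2.7689)
T_B = V + ((C−V)·d_B)·d_B = V + 12.4803·d_B = (-23.3051,-9.7757)
sweep = 180° − θ = 81.4055°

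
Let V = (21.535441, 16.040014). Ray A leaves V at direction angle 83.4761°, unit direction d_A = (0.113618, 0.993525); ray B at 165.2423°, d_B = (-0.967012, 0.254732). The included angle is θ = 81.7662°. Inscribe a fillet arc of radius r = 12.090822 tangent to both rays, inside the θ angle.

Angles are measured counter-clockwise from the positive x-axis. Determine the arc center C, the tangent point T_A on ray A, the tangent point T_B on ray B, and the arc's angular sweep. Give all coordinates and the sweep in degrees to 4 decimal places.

center=(11.1097,31.2897) T_A=(23.1223,29.9159) T_B=(8.0298,19.5977) sweep=98.2338

bisector direction at 124.3592° = (-0.564379,0.825516)
center distance |VC| = r/sin(θ/2) = 12.090822/sin(40.8831°) = 18.472869
C = V + |VC|·bis = (11.1097,31.2897)
T_A = V + ((C−V)·d_A)·d_A = V + 13.9663·d_A = (23.1223,29.9159)
T_B = V + ((C−V)·d_B)·d_B = V + 13.9663·d_B = (8.0298,19.5977)
sweep = 180° − θ = 98.2338°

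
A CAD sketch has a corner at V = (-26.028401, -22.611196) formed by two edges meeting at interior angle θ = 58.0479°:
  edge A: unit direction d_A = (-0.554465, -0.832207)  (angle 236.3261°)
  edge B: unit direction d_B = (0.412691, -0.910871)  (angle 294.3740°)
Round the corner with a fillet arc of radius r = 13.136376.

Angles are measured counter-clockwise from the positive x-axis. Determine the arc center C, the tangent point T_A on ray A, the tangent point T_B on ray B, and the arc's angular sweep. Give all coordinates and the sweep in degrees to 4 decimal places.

center=(-28.2234,-49.5976) T_A=(-39.1555,-42.3139) T_B=(-16.2578,-44.1763) sweep=121.9521

bisector direction at 265.3500° = (-0.081068,-0.996709)
center distance |VC| = r/sin(θ/2) = 13.136376/sin(29.0239°) = 27.075532
C = V + |VC|·bis = (-28.2234,-49.5976)
T_A = V + ((C−V)·d_A)·d_A = V + 23.6753·d_A = (-39.1555,-42.3139)
T_B = V + ((C−V)·d_B)·d_B = V + 23.6753·d_B = (-16.2578,-44.1763)
sweep = 180° − θ = 121.9521°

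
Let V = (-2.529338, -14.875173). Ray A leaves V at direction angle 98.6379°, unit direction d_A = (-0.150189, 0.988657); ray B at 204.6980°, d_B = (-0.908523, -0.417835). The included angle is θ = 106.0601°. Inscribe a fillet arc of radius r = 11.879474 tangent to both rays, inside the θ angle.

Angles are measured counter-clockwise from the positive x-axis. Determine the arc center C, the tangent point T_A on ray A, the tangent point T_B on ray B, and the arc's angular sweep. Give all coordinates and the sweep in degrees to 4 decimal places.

bisector direction at 151.6680° = (-0.880212,0.474581)
center distance |VC| = r/sin(θ/2) = 11.879474/sin(53.0301°) = 14.868839
C = V + |VC|·bis = (-15.6171,-7.8187)
T_A = V + ((C−V)·d_A)·d_A = V + 8.9421·d_A = (-3.8723,-6.0345)
T_B = V + ((C−V)·d_B)·d_B = V + 8.9421·d_B = (-10.6534,-18.6115)
sweep = 180° − θ = 73.9399°

center=(-15.6171,-7.8187) T_A=(-3.8723,-6.0345) T_B=(-10.6534,-18.6115) sweep=73.9399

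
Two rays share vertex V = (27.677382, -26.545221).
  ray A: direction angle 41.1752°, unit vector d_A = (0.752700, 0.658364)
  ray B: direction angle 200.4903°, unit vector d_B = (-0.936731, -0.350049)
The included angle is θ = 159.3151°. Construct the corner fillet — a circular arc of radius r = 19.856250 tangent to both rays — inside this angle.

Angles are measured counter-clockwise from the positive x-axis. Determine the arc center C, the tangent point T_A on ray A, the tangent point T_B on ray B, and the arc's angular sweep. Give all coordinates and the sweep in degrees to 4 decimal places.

bisector direction at 120.8328° = (-0.512534,0.858667)
center distance |VC| = r/sin(θ/2) = 19.856250/sin(79.6576°) = 20.184197
C = V + |VC|·bis = (17.3323,-9.2137)
T_A = V + ((C−V)·d_A)·d_A = V + 3.6237·d_A = (30.4049,-24.1595)
T_B = V + ((C−V)·d_B)·d_B = V + 3.6237·d_B = (24.2830,-27.8137)
sweep = 180° − θ = 20.6849°

center=(17.3323,-9.2137) T_A=(30.4049,-24.1595) T_B=(24.2830,-27.8137) sweep=20.6849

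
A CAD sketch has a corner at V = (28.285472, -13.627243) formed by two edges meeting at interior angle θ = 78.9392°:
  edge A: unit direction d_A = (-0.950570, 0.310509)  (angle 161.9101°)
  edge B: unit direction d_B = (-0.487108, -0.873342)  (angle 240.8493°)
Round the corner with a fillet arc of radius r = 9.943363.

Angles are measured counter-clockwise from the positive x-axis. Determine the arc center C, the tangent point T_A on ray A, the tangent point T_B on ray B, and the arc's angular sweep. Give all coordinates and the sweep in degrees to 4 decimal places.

bisector direction at 201.3797° = (-0.931185,-0.364547)
center distance |VC| = r/sin(θ/2) = 9.943363/sin(39.4696°) = 15.642366
C = V + |VC|·bis = (13.7195,-19.3296)
T_A = V + ((C−V)·d_A)·d_A = V + 12.0753·d_A = (16.8070,-9.8778)
T_B = V + ((C−V)·d_B)·d_B = V + 12.0753·d_B = (22.4035,-24.1731)
sweep = 180° − θ = 101.0608°

center=(13.7195,-19.3296) T_A=(16.8070,-9.8778) T_B=(22.4035,-24.1731) sweep=101.0608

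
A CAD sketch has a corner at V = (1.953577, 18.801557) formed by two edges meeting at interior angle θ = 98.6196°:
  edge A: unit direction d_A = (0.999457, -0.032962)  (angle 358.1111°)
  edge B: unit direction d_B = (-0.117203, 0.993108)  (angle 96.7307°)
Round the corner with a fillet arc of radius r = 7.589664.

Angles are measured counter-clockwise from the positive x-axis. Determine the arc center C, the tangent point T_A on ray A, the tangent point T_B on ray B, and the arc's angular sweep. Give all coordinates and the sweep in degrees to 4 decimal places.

center=(8.7261,26.1720) T_A=(8.4759,18.5865) T_B=(1.1887,25.2825) sweep=81.3804

bisector direction at 47.4209° = (0.676607,0.736344)
center distance |VC| = r/sin(θ/2) = 7.589664/sin(49.3098°) = 10.009503
C = V + |VC|·bis = (8.7261,26.1720)
T_A = V + ((C−V)·d_A)·d_A = V + 6.5259·d_A = (8.4759,18.5865)
T_B = V + ((C−V)·d_B)·d_B = V + 6.5259·d_B = (1.1887,25.2825)
sweep = 180° − θ = 81.3804°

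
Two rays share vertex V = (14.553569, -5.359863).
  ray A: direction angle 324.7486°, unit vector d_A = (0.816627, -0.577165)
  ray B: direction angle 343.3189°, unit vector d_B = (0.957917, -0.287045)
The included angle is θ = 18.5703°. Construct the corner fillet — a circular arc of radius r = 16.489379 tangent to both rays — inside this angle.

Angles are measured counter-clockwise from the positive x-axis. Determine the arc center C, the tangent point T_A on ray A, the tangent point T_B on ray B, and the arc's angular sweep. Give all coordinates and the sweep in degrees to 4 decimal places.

center=(106.4345,-50.1062) T_A=(96.9174,-63.5719) T_B=(111.1677,-34.3108) sweep=161.4297

bisector direction at 334.0337° = (0.899052,-0.437842)
center distance |VC| = r/sin(θ/2) = 16.489379/sin(9.2851°) = 102.197578
C = V + |VC|·bis = (106.4345,-50.1062)
T_A = V + ((C−V)·d_A)·d_A = V + 100.8585·d_A = (96.9174,-63.5719)
T_B = V + ((C−V)·d_B)·d_B = V + 100.8585·d_B = (111.1677,-34.3108)
sweep = 180° − θ = 161.4297°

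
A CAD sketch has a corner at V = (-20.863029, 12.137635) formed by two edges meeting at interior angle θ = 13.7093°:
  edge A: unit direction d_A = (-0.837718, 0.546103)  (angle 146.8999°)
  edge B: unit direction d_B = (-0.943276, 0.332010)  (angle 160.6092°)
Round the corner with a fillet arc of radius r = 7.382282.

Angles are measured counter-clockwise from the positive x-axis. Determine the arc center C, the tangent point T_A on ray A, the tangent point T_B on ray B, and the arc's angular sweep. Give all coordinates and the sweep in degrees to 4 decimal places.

bisector direction at 153.7545° = (-0.896908,0.442217)
center distance |VC| = r/sin(θ/2) = 7.382282/sin(6.8547°) = 61.853527
C = V + |VC|·bis = (-76.3399,39.4903)
T_A = V + ((C−V)·d_A)·d_A = V + 61.4114·d_A = (-72.3085,45.6746)
T_B = V + ((C−V)·d_B)·d_B = V + 61.4114·d_B = (-78.7909,32.5268)
sweep = 180° − θ = 166.2907°

center=(-76.3399,39.4903) T_A=(-72.3085,45.6746) T_B=(-78.7909,32.5268) sweep=166.2907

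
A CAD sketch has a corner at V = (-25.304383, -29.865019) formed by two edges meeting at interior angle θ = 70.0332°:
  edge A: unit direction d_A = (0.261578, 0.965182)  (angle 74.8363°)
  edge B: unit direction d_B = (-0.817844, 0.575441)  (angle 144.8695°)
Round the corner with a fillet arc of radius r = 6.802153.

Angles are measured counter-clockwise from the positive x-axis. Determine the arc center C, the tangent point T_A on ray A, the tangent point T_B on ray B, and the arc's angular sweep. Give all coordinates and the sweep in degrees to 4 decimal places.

bisector direction at 109.8529° = (-0.339606,0.940568)
center distance |VC| = r/sin(θ/2) = 6.802153/sin(35.0166°) = 11.854287
C = V + |VC|·bis = (-29.3302,-18.7153)
T_A = V + ((C−V)·d_A)·d_A = V + 9.7085·d_A = (-22.7649,-20.4946)
T_B = V + ((C−V)·d_B)·d_B = V + 9.7085·d_B = (-33.2444,-24.2784)
sweep = 180° − θ = 109.9668°

center=(-29.3302,-18.7153) T_A=(-22.7649,-20.4946) T_B=(-33.2444,-24.2784) sweep=109.9668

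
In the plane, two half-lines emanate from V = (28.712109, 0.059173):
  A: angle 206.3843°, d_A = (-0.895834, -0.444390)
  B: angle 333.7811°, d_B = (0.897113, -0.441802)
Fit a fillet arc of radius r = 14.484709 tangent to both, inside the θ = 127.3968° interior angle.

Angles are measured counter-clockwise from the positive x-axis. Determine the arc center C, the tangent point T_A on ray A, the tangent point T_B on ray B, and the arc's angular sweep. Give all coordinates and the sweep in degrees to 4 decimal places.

bisector direction at 270.0827° = (0.001443,-0.999999)
center distance |VC| = r/sin(θ/2) = 14.484709/sin(63.6984°) = 16.157421
C = V + |VC|·bis = (28.7354,-16.0982)
T_A = V + ((C−V)·d_A)·d_A = V + 7.1593·d_A = (22.2986,-3.1223)
T_B = V + ((C−V)·d_B)·d_B = V + 7.1593·d_B = (35.1348,-3.1038)
sweep = 180° − θ = 52.6032°

center=(28.7354,-16.0982) T_A=(22.2986,-3.1223) T_B=(35.1348,-3.1038) sweep=52.6032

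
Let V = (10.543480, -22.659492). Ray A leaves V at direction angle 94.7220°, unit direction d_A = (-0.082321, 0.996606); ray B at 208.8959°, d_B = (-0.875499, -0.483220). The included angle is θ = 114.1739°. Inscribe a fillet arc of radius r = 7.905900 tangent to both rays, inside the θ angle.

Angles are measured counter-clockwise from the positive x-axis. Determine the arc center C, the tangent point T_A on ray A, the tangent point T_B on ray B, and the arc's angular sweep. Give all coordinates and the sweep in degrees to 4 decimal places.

center=(2.2432,-18.2106) T_A=(10.1222,-17.5597) T_B=(6.0635,-25.1322) sweep=65.8261

bisector direction at 151.8089° = (-0.881377,0.472413)
center distance |VC| = r/sin(θ/2) = 7.905900/sin(57.0870°) = 9.417435
C = V + |VC|·bis = (2.2432,-18.2106)
T_A = V + ((C−V)·d_A)·d_A = V + 5.1171·d_A = (10.1222,-17.5597)
T_B = V + ((C−V)·d_B)·d_B = V + 5.1171·d_B = (6.0635,-25.1322)
sweep = 180° − θ = 65.8261°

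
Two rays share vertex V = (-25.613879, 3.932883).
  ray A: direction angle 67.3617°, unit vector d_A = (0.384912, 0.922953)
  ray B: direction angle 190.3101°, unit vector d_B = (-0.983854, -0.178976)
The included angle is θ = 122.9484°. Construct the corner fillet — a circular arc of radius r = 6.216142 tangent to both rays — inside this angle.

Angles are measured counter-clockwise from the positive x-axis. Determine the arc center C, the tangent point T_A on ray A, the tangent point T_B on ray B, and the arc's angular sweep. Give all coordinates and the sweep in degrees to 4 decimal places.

bisector direction at 128.8359° = (-0.627092,0.778945)
center distance |VC| = r/sin(θ/2) = 6.216142/sin(61.4742°) = 7.075036
C = V + |VC|·bis = (-30.0506,9.4439)
T_A = V + ((C−V)·d_A)·d_A = V + 3.3787·d_A = (-24.3134,7.0513)
T_B = V + ((C−V)·d_B)·d_B = V + 3.3787·d_B = (-28.9380,3.3282)
sweep = 180° − θ = 57.0516°

center=(-30.0506,9.4439) T_A=(-24.3134,7.0513) T_B=(-28.9380,3.3282) sweep=57.0516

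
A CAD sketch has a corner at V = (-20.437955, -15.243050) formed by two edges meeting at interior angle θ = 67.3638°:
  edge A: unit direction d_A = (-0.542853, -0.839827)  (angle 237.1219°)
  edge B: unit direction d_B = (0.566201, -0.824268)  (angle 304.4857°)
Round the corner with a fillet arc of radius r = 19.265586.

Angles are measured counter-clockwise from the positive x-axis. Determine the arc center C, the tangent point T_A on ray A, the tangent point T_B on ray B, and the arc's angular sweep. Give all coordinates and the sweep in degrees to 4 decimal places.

bisector direction at 270.8038° = (0.014028,-0.999902)
center distance |VC| = r/sin(θ/2) = 19.265586/sin(33.6819°) = 34.738958
C = V + |VC|·bis = (-19.9506,-49.9786)
T_A = V + ((C−V)·d_A)·d_A = V + 28.9073·d_A = (-36.1304,-39.5202)
T_B = V + ((C−V)·d_B)·d_B = V + 28.9073·d_B = (-4.0706,-39.0704)
sweep = 180° − θ = 112.6362°

center=(-19.9506,-49.9786) T_A=(-36.1304,-39.5202) T_B=(-4.0706,-39.0704) sweep=112.6362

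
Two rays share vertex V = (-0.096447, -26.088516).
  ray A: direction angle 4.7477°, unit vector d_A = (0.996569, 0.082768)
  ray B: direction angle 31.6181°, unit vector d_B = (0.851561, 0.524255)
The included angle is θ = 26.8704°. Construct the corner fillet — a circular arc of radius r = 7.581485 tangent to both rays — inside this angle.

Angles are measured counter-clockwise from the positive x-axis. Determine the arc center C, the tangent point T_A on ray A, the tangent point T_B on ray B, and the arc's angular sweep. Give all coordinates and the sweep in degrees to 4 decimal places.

center=(30.9044,-15.9062) T_A=(31.5319,-23.4617) T_B=(26.9298,-9.4501) sweep=153.1296

bisector direction at 18.1829° = (0.950065,0.312051)
center distance |VC| = r/sin(θ/2) = 7.581485/sin(13.4352°) = 32.630222
C = V + |VC|·bis = (30.9044,-15.9062)
T_A = V + ((C−V)·d_A)·d_A = V + 31.7372·d_A = (31.5319,-23.4617)
T_B = V + ((C−V)·d_B)·d_B = V + 31.7372·d_B = (26.9298,-9.4501)
sweep = 180° − θ = 153.1296°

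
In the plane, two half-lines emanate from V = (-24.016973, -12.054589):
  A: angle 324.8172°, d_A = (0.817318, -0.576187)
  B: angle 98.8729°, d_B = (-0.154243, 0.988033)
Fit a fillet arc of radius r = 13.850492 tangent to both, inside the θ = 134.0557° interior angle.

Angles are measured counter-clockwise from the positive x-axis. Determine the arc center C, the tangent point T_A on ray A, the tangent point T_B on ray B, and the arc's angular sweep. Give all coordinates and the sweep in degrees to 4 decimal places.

center=(-11.2378,-4.1173) T_A=(-19.2183,-15.4375) T_B=(-24.9226,-6.2536) sweep=45.9443

bisector direction at 31.8451° = (0.849478,0.527624)
center distance |VC| = r/sin(θ/2) = 13.850492/sin(67.0279°) = 15.043524
C = V + |VC|·bis = (-11.2378,-4.1173)
T_A = V + ((C−V)·d_A)·d_A = V + 5.8712·d_A = (-19.2183,-15.4375)
T_B = V + ((C−V)·d_B)·d_B = V + 5.8712·d_B = (-24.9226,-6.2536)
sweep = 180° − θ = 45.9443°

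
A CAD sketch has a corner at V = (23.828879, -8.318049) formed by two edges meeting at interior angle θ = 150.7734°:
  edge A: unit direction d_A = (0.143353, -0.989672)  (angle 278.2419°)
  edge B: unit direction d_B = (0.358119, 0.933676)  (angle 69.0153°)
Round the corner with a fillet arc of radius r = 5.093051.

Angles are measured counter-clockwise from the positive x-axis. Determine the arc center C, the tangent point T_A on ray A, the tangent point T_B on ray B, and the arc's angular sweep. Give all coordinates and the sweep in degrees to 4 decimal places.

bisector direction at 353.6286° = (0.993823,-0.110973)
center distance |VC| = r/sin(θ/2) = 5.093051/sin(75.3867°) = 5.263316
C = V + |VC|·bis = (29.0597,-8.9021)
T_A = V + ((C−V)·d_A)·d_A = V + 1.3279·d_A = (24.0192,-9.6322)
T_B = V + ((C−V)·d_B)·d_B = V + 1.3279·d_B = (24.3044,-7.0782)
sweep = 180° − θ = 29.2266°

center=(29.0597,-8.9021) T_A=(24.0192,-9.6322) T_B=(24.3044,-7.0782) sweep=29.2266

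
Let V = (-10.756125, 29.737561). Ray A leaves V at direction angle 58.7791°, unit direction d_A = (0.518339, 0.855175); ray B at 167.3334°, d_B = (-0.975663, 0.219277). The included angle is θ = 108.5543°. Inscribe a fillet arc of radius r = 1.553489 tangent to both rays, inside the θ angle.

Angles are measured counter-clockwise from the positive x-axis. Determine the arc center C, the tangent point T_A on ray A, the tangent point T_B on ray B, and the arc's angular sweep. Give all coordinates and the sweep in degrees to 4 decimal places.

center=(-11.5055,31.4982) T_A=(-10.1770,30.6930) T_B=(-11.8462,29.9825) sweep=71.4457

bisector direction at 113.0562° = (-0.391635,0.920121)
center distance |VC| = r/sin(θ/2) = 1.553489/sin(54.2771°) = 1.913516
C = V + |VC|·bis = (-11.5055,31.4982)
T_A = V + ((C−V)·d_A)·d_A = V + 1.1172·d_A = (-10.1770,30.6930)
T_B = V + ((C−V)·d_B)·d_B = V + 1.1172·d_B = (-11.8462,29.9825)
sweep = 180° − θ = 71.4457°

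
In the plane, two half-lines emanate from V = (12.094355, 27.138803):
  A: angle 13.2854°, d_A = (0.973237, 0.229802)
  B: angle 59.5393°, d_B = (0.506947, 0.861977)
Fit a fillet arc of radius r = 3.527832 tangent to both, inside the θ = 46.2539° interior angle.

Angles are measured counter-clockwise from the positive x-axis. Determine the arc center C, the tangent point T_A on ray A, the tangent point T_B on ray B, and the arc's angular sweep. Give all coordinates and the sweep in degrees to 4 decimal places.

center=(19.3227,32.4704) T_A=(20.1334,29.0370) T_B=(16.2818,34.2588) sweep=133.7461

bisector direction at 36.4123° = (0.804766,0.593592)
center distance |VC| = r/sin(θ/2) = 3.527832/sin(23.1270°) = 8.981935
C = V + |VC|·bis = (19.3227,32.4704)
T_A = V + ((C−V)·d_A)·d_A = V + 8.2601·d_A = (20.1334,29.0370)
T_B = V + ((C−V)·d_B)·d_B = V + 8.2601·d_B = (16.2818,34.2588)
sweep = 180° − θ = 133.7461°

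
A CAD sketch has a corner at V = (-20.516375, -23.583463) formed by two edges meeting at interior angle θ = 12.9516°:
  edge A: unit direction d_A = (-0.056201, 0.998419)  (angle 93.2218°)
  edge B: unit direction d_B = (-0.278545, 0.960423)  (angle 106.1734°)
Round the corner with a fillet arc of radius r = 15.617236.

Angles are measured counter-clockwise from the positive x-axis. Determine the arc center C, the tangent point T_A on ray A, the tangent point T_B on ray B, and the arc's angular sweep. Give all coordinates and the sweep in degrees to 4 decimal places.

center=(-43.8415,112.9087) T_A=(-28.2490,113.7864) T_B=(-58.8407,108.5586) sweep=167.0484

bisector direction at 99.6976° = (-0.168448,0.985711)
center distance |VC| = r/sin(θ/2) = 15.617236/sin(6.4758°) = 138.470869
C = V + |VC|·bis = (-43.8415,112.9087)
T_A = V + ((C−V)·d_A)·d_A = V + 137.5874·d_A = (-28.2490,113.7864)
T_B = V + ((C−V)·d_B)·d_B = V + 137.5874·d_B = (-58.8407,108.5586)
sweep = 180° − θ = 167.0484°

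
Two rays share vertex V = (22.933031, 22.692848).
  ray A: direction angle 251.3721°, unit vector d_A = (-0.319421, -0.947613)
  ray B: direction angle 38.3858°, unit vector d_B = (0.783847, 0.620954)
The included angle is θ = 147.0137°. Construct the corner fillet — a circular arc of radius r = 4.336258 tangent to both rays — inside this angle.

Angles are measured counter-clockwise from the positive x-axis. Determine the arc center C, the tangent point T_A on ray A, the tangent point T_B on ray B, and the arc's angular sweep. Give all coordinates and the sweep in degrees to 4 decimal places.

bisector direction at 324.8790° = (0.817938,-0.575306)
center distance |VC| = r/sin(θ/2) = 4.336258/sin(73.5069°) = 4.522335
C = V + |VC|·bis = (26.6320,20.0911)
T_A = V + ((C−V)·d_A)·d_A = V + 1.2839·d_A = (22.5229,21.4762)
T_B = V + ((C−V)·d_B)·d_B = V + 1.2839·d_B = (23.9394,23.4901)
sweep = 180° − θ = 32.9863°

center=(26.6320,20.0911) T_A=(22.5229,21.4762) T_B=(23.9394,23.4901) sweep=32.9863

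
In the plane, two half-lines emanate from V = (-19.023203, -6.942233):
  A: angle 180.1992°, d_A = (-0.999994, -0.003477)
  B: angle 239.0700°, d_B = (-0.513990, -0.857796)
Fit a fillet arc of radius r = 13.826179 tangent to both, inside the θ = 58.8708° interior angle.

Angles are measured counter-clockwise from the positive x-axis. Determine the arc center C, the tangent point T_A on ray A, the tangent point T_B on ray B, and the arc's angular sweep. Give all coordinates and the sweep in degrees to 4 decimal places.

bisector direction at 209.6346° = (-0.869196,-0.494467)
center distance |VC| = r/sin(θ/2) = 13.826179/sin(29.4354°) = 28.133901
C = V + |VC|·bis = (-43.4771,-20.8535)
T_A = V + ((C−V)·d_A)·d_A = V + 24.5021·d_A = (-43.5252,-7.0274)
T_B = V + ((C−V)·d_B)·d_B = V + 24.5021·d_B = (-31.6171,-27.9600)
sweep = 180° − θ = 121.1292°

center=(-43.4771,-20.8535) T_A=(-43.5252,-7.0274) T_B=(-31.6171,-27.9600) sweep=121.1292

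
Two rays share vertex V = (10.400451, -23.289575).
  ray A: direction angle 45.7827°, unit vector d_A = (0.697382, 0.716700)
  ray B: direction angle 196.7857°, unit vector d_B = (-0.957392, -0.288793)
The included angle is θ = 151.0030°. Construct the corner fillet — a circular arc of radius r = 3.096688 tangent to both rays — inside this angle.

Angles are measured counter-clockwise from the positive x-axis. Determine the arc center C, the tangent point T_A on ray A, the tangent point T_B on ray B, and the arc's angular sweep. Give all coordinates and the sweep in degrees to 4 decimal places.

bisector direction at 121.2842° = (-0.519283,0.854602)
center distance |VC| = r/sin(θ/2) = 3.096688/sin(75.5015°) = 3.198548
C = V + |VC|·bis = (8.7395,-20.5561)
T_A = V + ((C−V)·d_A)·d_A = V + 0.8008·d_A = (10.9589,-22.7157)
T_B = V + ((C−V)·d_B)·d_B = V + 0.8008·d_B = (9.6338,-23.5208)
sweep = 180° − θ = 28.9970°

center=(8.7395,-20.5561) T_A=(10.9589,-22.7157) T_B=(9.6338,-23.5208) sweep=28.9970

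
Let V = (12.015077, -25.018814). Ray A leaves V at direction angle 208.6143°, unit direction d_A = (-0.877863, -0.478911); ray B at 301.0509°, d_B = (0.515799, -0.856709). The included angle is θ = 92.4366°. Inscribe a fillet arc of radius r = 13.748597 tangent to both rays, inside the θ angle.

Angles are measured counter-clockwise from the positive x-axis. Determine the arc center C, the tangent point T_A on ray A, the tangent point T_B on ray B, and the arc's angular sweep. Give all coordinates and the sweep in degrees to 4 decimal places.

center=(7.0327,-43.3983) T_A=(0.4483,-31.3289) T_B=(18.8113,-36.3068) sweep=87.5634

bisector direction at 254.8326° = (-0.261640,-0.965166)
center distance |VC| = r/sin(θ/2) = 13.748597/sin(46.2183°) = 19.042872
C = V + |VC|·bis = (7.0327,-43.3983)
T_A = V + ((C−V)·d_A)·d_A = V + 13.1760·d_A = (0.4483,-31.3289)
T_B = V + ((C−V)·d_B)·d_B = V + 13.1760·d_B = (18.8113,-36.3068)
sweep = 180° − θ = 87.5634°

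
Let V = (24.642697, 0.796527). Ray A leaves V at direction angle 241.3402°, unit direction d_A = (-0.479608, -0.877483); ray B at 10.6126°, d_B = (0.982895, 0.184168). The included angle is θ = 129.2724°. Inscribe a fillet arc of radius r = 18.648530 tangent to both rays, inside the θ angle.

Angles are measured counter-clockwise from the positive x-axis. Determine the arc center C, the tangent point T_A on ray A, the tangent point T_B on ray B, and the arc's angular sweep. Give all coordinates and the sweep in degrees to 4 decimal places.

bisector direction at 305.9764° = (0.587452,-0.809259)
center distance |VC| = r/sin(θ/2) = 18.648530/sin(64.6362°) = 20.637897
C = V + |VC|·bis = (36.7665,-15.9049)
T_A = V + ((C−V)·d_A)·d_A = V + 8.8405·d_A = (20.4027,-6.9609)
T_B = V + ((C−V)·d_B)·d_B = V + 8.8405·d_B = (33.3320,2.4247)
sweep = 180° − θ = 50.7276°

center=(36.7665,-15.9049) T_A=(20.4027,-6.9609) T_B=(33.3320,2.4247) sweep=50.7276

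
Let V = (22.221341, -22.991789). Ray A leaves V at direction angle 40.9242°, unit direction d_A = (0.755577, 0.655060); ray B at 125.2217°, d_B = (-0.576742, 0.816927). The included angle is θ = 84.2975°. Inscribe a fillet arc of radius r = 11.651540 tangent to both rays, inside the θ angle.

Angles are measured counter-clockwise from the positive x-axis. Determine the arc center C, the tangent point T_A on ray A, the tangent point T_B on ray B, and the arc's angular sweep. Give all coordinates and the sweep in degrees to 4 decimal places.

bisector direction at 83.0729° = (0.120606,0.992701)
center distance |VC| = r/sin(θ/2) = 11.651540/sin(42.1487°) = 17.362948
C = V + |VC|·bis = (24.3154,-5.7556)
T_A = V + ((C−V)·d_A)·d_A = V + 12.8730·d_A = (31.9479,-14.5592)
T_B = V + ((C−V)·d_B)·d_B = V + 12.8730·d_B = (14.7970,-12.4755)
sweep = 180° − θ = 95.7025°

center=(24.3154,-5.7556) T_A=(31.9479,-14.5592) T_B=(14.7970,-12.4755) sweep=95.7025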